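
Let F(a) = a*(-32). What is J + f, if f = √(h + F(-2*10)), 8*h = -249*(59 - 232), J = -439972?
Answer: -439972 + √96394/4 ≈ -4.3989e+5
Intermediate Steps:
F(a) = -32*a
h = 43077/8 (h = (-249*(59 - 232))/8 = (-249*(-173))/8 = (⅛)*43077 = 43077/8 ≈ 5384.6)
f = √96394/4 (f = √(43077/8 - (-64)*10) = √(43077/8 - 32*(-20)) = √(43077/8 + 640) = √(48197/8) = √96394/4 ≈ 77.618)
J + f = -439972 + √96394/4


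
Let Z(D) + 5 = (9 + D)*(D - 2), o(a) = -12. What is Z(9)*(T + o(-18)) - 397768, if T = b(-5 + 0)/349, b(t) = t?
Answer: -139328385/349 ≈ -3.9922e+5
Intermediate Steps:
Z(D) = -5 + (-2 + D)*(9 + D) (Z(D) = -5 + (9 + D)*(D - 2) = -5 + (9 + D)*(-2 + D) = -5 + (-2 + D)*(9 + D))
T = -5/349 (T = (-5 + 0)/349 = -5*1/349 = -5/349 ≈ -0.014327)
Z(9)*(T + o(-18)) - 397768 = (-23 + 9² + 7*9)*(-5/349 - 12) - 397768 = (-23 + 81 + 63)*(-4193/349) - 397768 = 121*(-4193/349) - 397768 = -507353/349 - 397768 = -139328385/349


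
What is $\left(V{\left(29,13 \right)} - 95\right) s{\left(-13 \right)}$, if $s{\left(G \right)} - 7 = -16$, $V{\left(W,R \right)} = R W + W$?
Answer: $-2799$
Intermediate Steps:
$V{\left(W,R \right)} = W + R W$
$s{\left(G \right)} = -9$ ($s{\left(G \right)} = 7 - 16 = -9$)
$\left(V{\left(29,13 \right)} - 95\right) s{\left(-13 \right)} = \left(29 \left(1 + 13\right) - 95\right) \left(-9\right) = \left(29 \cdot 14 - 95\right) \left(-9\right) = \left(406 - 95\right) \left(-9\right) = 311 \left(-9\right) = -2799$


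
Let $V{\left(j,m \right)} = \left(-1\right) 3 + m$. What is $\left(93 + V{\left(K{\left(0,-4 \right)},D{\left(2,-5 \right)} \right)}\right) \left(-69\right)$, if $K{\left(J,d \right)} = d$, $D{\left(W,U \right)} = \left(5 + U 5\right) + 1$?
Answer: $-4899$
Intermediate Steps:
$D{\left(W,U \right)} = 6 + 5 U$ ($D{\left(W,U \right)} = \left(5 + 5 U\right) + 1 = 6 + 5 U$)
$V{\left(j,m \right)} = -3 + m$
$\left(93 + V{\left(K{\left(0,-4 \right)},D{\left(2,-5 \right)} \right)}\right) \left(-69\right) = \left(93 + \left(-3 + \left(6 + 5 \left(-5\right)\right)\right)\right) \left(-69\right) = \left(93 + \left(-3 + \left(6 - 25\right)\right)\right) \left(-69\right) = \left(93 - 22\right) \left(-69\right) = 71 \left(-69\right) = -4899$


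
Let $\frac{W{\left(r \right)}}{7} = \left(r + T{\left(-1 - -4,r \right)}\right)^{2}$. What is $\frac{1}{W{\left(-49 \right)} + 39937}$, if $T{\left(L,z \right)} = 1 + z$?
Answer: $\frac{1}{105800} \approx 9.4518 \cdot 10^{-6}$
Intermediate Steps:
$W{\left(r \right)} = 7 \left(1 + 2 r\right)^{2}$ ($W{\left(r \right)} = 7 \left(r + \left(1 + r\right)\right)^{2} = 7 \left(1 + 2 r\right)^{2}$)
$\frac{1}{W{\left(-49 \right)} + 39937} = \frac{1}{7 \left(1 + 2 \left(-49\right)\right)^{2} + 39937} = \frac{1}{7 \left(1 - 98\right)^{2} + 39937} = \frac{1}{7 \left(-97\right)^{2} + 39937} = \frac{1}{7 \cdot 9409 + 39937} = \frac{1}{65863 + 39937} = \frac{1}{105800}$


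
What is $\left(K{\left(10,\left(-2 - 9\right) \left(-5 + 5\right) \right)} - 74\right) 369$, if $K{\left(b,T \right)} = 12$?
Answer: $-22878$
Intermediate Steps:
$\left(K{\left(10,\left(-2 - 9\right) \left(-5 + 5\right) \right)} - 74\right) 369 = \left(12 - 74\right) 369 = \left(-62\right) 369 = -22878$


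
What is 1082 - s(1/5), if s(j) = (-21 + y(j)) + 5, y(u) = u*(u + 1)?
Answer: 27444/25 ≈ 1097.8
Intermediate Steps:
y(u) = u*(1 + u)
s(j) = -16 + j*(1 + j) (s(j) = (-21 + j*(1 + j)) + 5 = -16 + j*(1 + j))
1082 - s(1/5) = 1082 - (-16 + (1 + 1/5)/5) = 1082 - (-16 + (1 + ⅕)/5) = 1082 - (-16 + (⅕)*(6/5)) = 1082 - (-16 + 6/25) = 1082 - 1*(-394/25) = 1082 + 394/25 = 27444/25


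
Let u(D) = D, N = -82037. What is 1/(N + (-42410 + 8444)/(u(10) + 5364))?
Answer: -2687/220450402 ≈ -1.2189e-5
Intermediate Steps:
1/(N + (-42410 + 8444)/(u(10) + 5364)) = 1/(-82037 + (-42410 + 8444)/(10 + 5364)) = 1/(-82037 - 33966/5374) = 1/(-82037 - 33966*1/5374) = 1/(-82037 - 16983/2687) = 1/(-220450402/2687) = -2687/220450402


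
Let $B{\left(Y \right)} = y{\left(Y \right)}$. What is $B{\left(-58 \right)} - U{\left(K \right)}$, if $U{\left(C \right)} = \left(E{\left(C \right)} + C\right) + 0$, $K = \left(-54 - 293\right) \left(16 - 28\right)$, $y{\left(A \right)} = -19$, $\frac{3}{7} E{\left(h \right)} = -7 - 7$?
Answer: $- \frac{12451}{3} \approx -4150.3$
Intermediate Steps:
$E{\left(h \right)} = - \frac{98}{3}$ ($E{\left(h \right)} = \frac{7 \left(-7 - 7\right)}{3} = \frac{7}{3} \left(-14\right) = - \frac{98}{3}$)
$B{\left(Y \right)} = -19$
$K = 4164$ ($K = \left(-347\right) \left(-12\right) = 4164$)
$U{\left(C \right)} = - \frac{98}{3} + C$ ($U{\left(C \right)} = \left(- \frac{98}{3} + C\right) + 0 = - \frac{98}{3} + C$)
$B{\left(-58 \right)} - U{\left(K \right)} = -19 - \left(- \frac{98}{3} + 4164\right) = -19 - \frac{12394}{3} = - \frac{12451}{3}$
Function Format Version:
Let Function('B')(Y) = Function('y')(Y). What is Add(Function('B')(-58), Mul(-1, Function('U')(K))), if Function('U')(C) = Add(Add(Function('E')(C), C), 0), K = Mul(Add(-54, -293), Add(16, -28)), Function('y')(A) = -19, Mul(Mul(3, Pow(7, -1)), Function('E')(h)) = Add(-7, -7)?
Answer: Rational(-12451, 3) ≈ -4150.3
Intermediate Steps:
Function('E')(h) = Rational(-98, 3) (Function('E')(h) = Mul(Rational(7, 3), Add(-7, -7)) = Mul(Rational(7, 3), -14) = Rational(-98, 3))
Function('B')(Y) = -19
K = 4164 (K = Mul(-347, -12) = 4164)
Function('U')(C) = Add(Rational(-98, 3), C) (Function('U')(C) = Add(Add(Rational(-98, 3), C), 0) = Add(Rational(-98, 3), C))
Add(Function('B')(-58), Mul(-1, Function('U')(K))) = Add(-19, Mul(-1, Add(Rational(-98, 3), 4164))) = Add(-19, Mul(-1, Rational(12394, 3))) = Add(-19, Rational(-12394, 3)) = Rational(-12451, 3)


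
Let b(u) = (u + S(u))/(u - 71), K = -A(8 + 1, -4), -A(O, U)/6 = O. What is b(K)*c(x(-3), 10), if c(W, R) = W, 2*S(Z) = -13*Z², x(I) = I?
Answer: -56700/17 ≈ -3335.3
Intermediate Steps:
A(O, U) = -6*O
S(Z) = -13*Z²/2 (S(Z) = (-13*Z²)/2 = -13*Z²/2)
K = 54 (K = -(-6)*(8 + 1) = -(-6)*9 = -1*(-54) = 54)
b(u) = (u - 13*u²/2)/(-71 + u) (b(u) = (u - 13*u²/2)/(u - 71) = (u - 13*u²/2)/(-71 + u))
b(K)*c(x(-3), 10) = ((½)*54*(2 - 13*54)/(-71 + 54))*(-3) = ((½)*54*(2 - 702)/(-17))*(-3) = ((½)*54*(-1/17)*(-700))*(-3) = (18900/17)*(-3) = -56700/17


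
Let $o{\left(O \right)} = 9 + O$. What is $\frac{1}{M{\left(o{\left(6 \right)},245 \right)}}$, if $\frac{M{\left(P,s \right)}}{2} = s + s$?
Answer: $\frac{1}{980} \approx 0.0010204$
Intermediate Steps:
$M{\left(P,s \right)} = 4 s$ ($M{\left(P,s \right)} = 2 \left(s + s\right) = 2 \cdot 2 s = 4 s$)
$\frac{1}{M{\left(o{\left(6 \right)},245 \right)}} = \frac{1}{4 \cdot 245} = \frac{1}{980}$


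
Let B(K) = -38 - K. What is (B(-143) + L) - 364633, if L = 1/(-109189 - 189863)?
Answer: -109012827457/299052 ≈ -3.6453e+5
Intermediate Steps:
L = -1/299052 (L = 1/(-299052) = -1/299052 ≈ -3.3439e-6)
(B(-143) + L) - 364633 = ((-38 - 1*(-143)) - 1/299052) - 364633 = ((-38 + 143) - 1/299052) - 364633 = (105 - 1/299052) - 364633 = 31400459/299052 - 364633 = -109012827457/299052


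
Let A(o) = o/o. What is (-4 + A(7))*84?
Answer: -252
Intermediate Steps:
A(o) = 1
(-4 + A(7))*84 = (-4 + 1)*84 = -3*84 = -252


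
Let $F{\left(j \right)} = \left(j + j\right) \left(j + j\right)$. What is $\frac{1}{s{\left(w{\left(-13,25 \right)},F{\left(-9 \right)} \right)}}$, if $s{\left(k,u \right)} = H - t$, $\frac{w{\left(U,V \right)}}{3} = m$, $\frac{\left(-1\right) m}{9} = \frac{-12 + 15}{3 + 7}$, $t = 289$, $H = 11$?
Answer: $- \frac{1}{278} \approx -0.0035971$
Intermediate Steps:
$m = - \frac{27}{10}$ ($m = - 9 \frac{-12 + 15}{3 + 7} = - 9 \cdot \frac{3}{10} = - 9 \cdot 3 \cdot \frac{1}{10} = \left(-9\right) \frac{3}{10} = - \frac{27}{10} \approx -2.7$)
$F{\left(j \right)} = 4 j^{2}$ ($F{\left(j \right)} = 2 j 2 j = 4 j^{2}$)
$w{\left(U,V \right)} = - \frac{81}{10}$ ($w{\left(U,V \right)} = 3 \left(- \frac{27}{10}\right) = - \frac{81}{10}$)
$s{\left(k,u \right)} = -278$ ($s{\left(k,u \right)} = 11 - 289 = -278$)
$\frac{1}{s{\left(w{\left(-13,25 \right)},F{\left(-9 \right)} \right)}} = \frac{1}{-278} = - \frac{1}{278}$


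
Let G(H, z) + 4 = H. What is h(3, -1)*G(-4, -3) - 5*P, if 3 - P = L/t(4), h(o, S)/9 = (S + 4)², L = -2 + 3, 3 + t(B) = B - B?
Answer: -1994/3 ≈ -664.67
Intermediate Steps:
t(B) = -3 (t(B) = -3 + (B - B) = -3 + 0 = -3)
L = 1
G(H, z) = -4 + H
h(o, S) = 9*(4 + S)² (h(o, S) = 9*(S + 4)² = 9*(4 + S)²)
P = 10/3 (P = 3 - 1/(-3) = 3 - (-1)/3 = 3 - 1*(-⅓) = 3 + ⅓ = 10/3 ≈ 3.3333)
h(3, -1)*G(-4, -3) - 5*P = (9*(4 - 1)²)*(-4 - 4) - 5*10/3 = (9*3²)*(-8) - 50/3 = (9*9)*(-8) - 50/3 = 81*(-8) - 50/3 = -648 - 50/3 = -1994/3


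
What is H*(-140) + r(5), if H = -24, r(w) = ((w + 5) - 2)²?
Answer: 3424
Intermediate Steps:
r(w) = (3 + w)² (r(w) = ((5 + w) - 2)² = (3 + w)²)
H*(-140) + r(5) = -24*(-140) + (3 + 5)² = 3360 + 8² = 3360 + 64 = 3424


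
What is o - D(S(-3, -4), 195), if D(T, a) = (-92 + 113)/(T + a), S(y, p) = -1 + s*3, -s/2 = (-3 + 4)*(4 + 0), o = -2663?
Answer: -452731/170 ≈ -2663.1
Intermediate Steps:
s = -8 (s = -2*(-3 + 4)*(4 + 0) = -2*4 = -8)
S(y, p) = -25 (S(y, p) = -1 - 8*3 = -1 - 24 = -25)
D(T, a) = 21/(T + a)
o - D(S(-3, -4), 195) = -2663 - 21/(-25 + 195) = -2663 - 21/170 = -452731/170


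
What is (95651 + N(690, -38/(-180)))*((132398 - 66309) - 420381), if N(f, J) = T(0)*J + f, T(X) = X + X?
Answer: -34132845572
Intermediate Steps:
T(X) = 2*X
N(f, J) = f (N(f, J) = (2*0)*J + f = 0*J + f = 0 + f = f)
(95651 + N(690, -38/(-180)))*((132398 - 66309) - 420381) = (95651 + 690)*((132398 - 66309) - 420381) = 96341*(66089 - 420381) = 96341*(-354292) = -34132845572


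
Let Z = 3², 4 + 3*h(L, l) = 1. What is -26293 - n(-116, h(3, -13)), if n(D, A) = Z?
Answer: -26302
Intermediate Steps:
h(L, l) = -1 (h(L, l) = -4/3 + (⅓)*1 = -4/3 + ⅓ = -1)
Z = 9
n(D, A) = 9
-26293 - n(-116, h(3, -13)) = -26293 - 1*9 = -26293 - 9 = -26302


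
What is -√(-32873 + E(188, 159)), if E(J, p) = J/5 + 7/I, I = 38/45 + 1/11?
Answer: -I*√175932189190/2315 ≈ -181.18*I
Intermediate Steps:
I = 463/495 (I = 38*(1/45) + 1*(1/11) = 38/45 + 1/11 = 463/495 ≈ 0.93535)
E(J, p) = 3465/463 + J/5 (E(J, p) = J/5 + 7/(463/495) = J*(⅕) + 7*(495/463) = J/5 + 3465/463 = 3465/463 + J/5)
-√(-32873 + E(188, 159)) = -√(-32873 + (3465/463 + (⅕)*188)) = -√(-32873 + (3465/463 + 188/5)) = -√(-32873 + 104369/2315) = -√(-75996626/2315) = -I*√175932189190/2315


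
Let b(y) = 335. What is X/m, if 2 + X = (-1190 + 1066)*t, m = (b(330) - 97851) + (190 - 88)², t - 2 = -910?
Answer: -56295/43556 ≈ -1.2925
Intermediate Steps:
t = -908 (t = 2 - 910 = -908)
m = -87112 (m = (335 - 97851) + (190 - 88)² = -97516 + 102² = -97516 + 10404 = -87112)
X = 112590 (X = -2 + (-1190 + 1066)*(-908) = -2 - 124*(-908) = -2 + 112592 = 112590)
X/m = 112590/(-87112) = 112590*(-1/87112) = -56295/43556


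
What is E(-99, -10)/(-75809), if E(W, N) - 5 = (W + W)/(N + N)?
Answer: -149/758090 ≈ -0.00019655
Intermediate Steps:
E(W, N) = 5 + W/N (E(W, N) = 5 + (W + W)/(N + N) = 5 + (2*W)/((2*N)) = 5 + (2*W)*(1/(2*N)) = 5 + W/N)
E(-99, -10)/(-75809) = (5 - 99/(-10))/(-75809) = (5 - 99*(-1/10))*(-1/75809) = (5 + 99/10)*(-1/75809) = (149/10)*(-1/75809) = -149/758090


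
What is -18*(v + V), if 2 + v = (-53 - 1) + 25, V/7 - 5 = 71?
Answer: -9018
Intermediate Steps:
V = 532 (V = 35 + 7*71 = 35 + 497 = 532)
v = -31 (v = -2 + ((-53 - 1) + 25) = -2 + (-54 + 25) = -2 - 29 = -31)
-18*(v + V) = -18*(-31 + 532) = -18*501 = -9018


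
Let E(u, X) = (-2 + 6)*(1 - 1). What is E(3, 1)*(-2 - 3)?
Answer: 0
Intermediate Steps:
E(u, X) = 0 (E(u, X) = 4*0 = 0)
E(3, 1)*(-2 - 3) = 0*(-2 - 3) = 0*(-5) = 0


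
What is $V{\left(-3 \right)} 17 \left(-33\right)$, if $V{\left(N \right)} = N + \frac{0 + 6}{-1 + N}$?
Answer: $\frac{5049}{2} \approx 2524.5$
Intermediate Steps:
$V{\left(N \right)} = N + \frac{6}{-1 + N}$
$V{\left(-3 \right)} 17 \left(-33\right) = \frac{6 + \left(-3\right)^{2} - -3}{-1 - 3} \cdot 17 \left(-33\right) = \frac{6 + 9 + 3}{-4} \cdot 17 \left(-33\right) = \left(- \frac{1}{4}\right) 18 \cdot 17 \left(-33\right) = \left(- \frac{9}{2}\right) 17 \left(-33\right) = \left(- \frac{153}{2}\right) \left(-33\right) = \frac{5049}{2}$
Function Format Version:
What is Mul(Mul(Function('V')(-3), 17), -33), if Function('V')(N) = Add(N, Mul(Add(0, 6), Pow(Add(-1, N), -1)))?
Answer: Rational(5049, 2) ≈ 2524.5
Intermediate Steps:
Function('V')(N) = Add(N, Mul(6, Pow(Add(-1, N), -1)))
Mul(Mul(Function('V')(-3), 17), -33) = Mul(Mul(Mul(Pow(Add(-1, -3), -1), Add(6, Pow(-3, 2), Mul(-1, -3))), 17), -33) = Mul(Mul(Mul(Pow(-4, -1), Add(6, 9, 3)), 17), -33) = Mul(Mul(Mul(Rational(-1, 4), 18), 17), -33) = Mul(Mul(Rational(-9, 2), 17), -33) = Mul(Rational(-153, 2), -33) = Rational(5049, 2)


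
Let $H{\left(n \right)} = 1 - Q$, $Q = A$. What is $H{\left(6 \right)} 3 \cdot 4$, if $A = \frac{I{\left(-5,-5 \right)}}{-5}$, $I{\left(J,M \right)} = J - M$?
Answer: $12$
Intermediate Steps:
$A = 0$ ($A = \frac{-5 - -5}{-5} = \left(-5 + 5\right) \left(- \frac{1}{5}\right) = 0 \left(- \frac{1}{5}\right) = 0$)
$Q = 0$
$H{\left(n \right)} = 1$ ($H{\left(n \right)} = 1 - 0 = 1 + 0 = 1$)
$H{\left(6 \right)} 3 \cdot 4 = 1 \cdot 3 \cdot 4 = 3 \cdot 4 = 12$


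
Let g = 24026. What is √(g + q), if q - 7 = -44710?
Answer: I*√20677 ≈ 143.79*I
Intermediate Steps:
q = -44703 (q = 7 - 44710 = -44703)
√(g + q) = √(24026 - 44703) = √(-20677) = I*√20677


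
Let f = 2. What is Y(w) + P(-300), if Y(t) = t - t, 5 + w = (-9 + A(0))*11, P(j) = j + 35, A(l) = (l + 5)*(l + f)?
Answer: -265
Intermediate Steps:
A(l) = (2 + l)*(5 + l) (A(l) = (l + 5)*(l + 2) = (5 + l)*(2 + l) = (2 + l)*(5 + l))
P(j) = 35 + j
w = 6 (w = -5 + (-9 + (10 + 0² + 7*0))*11 = -5 + (-9 + (10 + 0 + 0))*11 = -5 + (-9 + 10)*11 = -5 + 1*11 = -5 + 11 = 6)
Y(t) = 0
Y(w) + P(-300) = 0 + (35 - 300) = 0 - 265 = -265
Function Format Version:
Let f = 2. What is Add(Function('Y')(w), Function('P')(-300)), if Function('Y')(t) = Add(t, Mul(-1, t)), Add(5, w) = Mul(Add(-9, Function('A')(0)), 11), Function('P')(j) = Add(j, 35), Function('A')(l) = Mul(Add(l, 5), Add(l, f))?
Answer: -265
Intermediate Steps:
Function('A')(l) = Mul(Add(2, l), Add(5, l)) (Function('A')(l) = Mul(Add(l, 5), Add(l, 2)) = Mul(Add(5, l), Add(2, l)) = Mul(Add(2, l), Add(5, l)))
Function('P')(j) = Add(35, j)
w = 6 (w = Add(-5, Mul(Add(-9, Add(10, Pow(0, 2), Mul(7, 0))), 11)) = Add(-5, Mul(Add(-9, Add(10, 0, 0)), 11)) = Add(-5, Mul(Add(-9, 10), 11)) = Add(-5, Mul(1, 11)) = Add(-5, 11) = 6)
Function('Y')(t) = 0
Add(Function('Y')(w), Function('P')(-300)) = Add(0, Add(35, -300)) = Add(0, -265) = -265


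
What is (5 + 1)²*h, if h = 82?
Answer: 2952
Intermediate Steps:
(5 + 1)²*h = (5 + 1)²*82 = 6²*82 = 36*82 = 2952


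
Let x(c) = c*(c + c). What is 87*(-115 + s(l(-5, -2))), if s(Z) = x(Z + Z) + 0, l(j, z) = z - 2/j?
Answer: -205581/25 ≈ -8223.2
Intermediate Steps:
x(c) = 2*c**2 (x(c) = c*(2*c) = 2*c**2)
s(Z) = 8*Z**2 (s(Z) = 2*(Z + Z)**2 + 0 = 2*(2*Z)**2 + 0 = 2*(4*Z**2) + 0 = 8*Z**2 + 0 = 8*Z**2)
87*(-115 + s(l(-5, -2))) = 87*(-115 + 8*(-2 - 2/(-5))**2) = 87*(-115 + 8*(-2 - 2*(-1/5))**2) = 87*(-115 + 8*(-2 + 2/5)**2) = 87*(-115 + 8*(-8/5)**2) = 87*(-115 + 8*(64/25)) = 87*(-115 + 512/25) = 87*(-2363/25) = -205581/25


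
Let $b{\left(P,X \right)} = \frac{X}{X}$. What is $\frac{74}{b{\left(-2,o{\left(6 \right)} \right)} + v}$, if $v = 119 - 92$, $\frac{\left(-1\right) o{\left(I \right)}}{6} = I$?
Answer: $\frac{37}{14} \approx 2.6429$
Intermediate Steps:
$o{\left(I \right)} = - 6 I$
$v = 27$ ($v = 119 - 92 = 27$)
$b{\left(P,X \right)} = 1$
$\frac{74}{b{\left(-2,o{\left(6 \right)} \right)} + v} = \frac{74}{1 + 27} = \frac{74}{28} = 74 \cdot \frac{1}{28} = \frac{37}{14}$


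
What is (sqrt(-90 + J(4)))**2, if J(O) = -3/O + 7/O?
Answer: -89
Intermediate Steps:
J(O) = 4/O
(sqrt(-90 + J(4)))**2 = (sqrt(-90 + 4/4))**2 = (sqrt(-90 + 4*(1/4)))**2 = (sqrt(-90 + 1))**2 = (sqrt(-89))**2 = (I*sqrt(89))**2 = -89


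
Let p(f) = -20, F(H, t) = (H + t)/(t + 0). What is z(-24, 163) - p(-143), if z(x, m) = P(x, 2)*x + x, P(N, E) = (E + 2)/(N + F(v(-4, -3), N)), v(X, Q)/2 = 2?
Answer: 20/139 ≈ 0.14388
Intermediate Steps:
v(X, Q) = 4 (v(X, Q) = 2*2 = 4)
F(H, t) = (H + t)/t
P(N, E) = (2 + E)/(N + (4 + N)/N) (P(N, E) = (E + 2)/(N + (4 + N)/N) = (2 + E)/(N + (4 + N)/N))
z(x, m) = x + 4*x²/(4 + x + x²) (z(x, m) = (x*(2 + 2)/(4 + x + x²))*x + x = (x*4/(4 + x + x²))*x + x = (4*x/(4 + x + x²))*x + x = 4*x²/(4 + x + x²) + x = x + 4*x²/(4 + x + x²))
z(-24, 163) - p(-143) = -24*(4 + (-24)² + 5*(-24))/(4 - 24 + (-24)²) - 1*(-20) = -24*(4 + 576 - 120)/(4 - 24 + 576) + 20 = -24*460/556 + 20 = -24*1/556*460 + 20 = -2760/139 + 20 = 20/139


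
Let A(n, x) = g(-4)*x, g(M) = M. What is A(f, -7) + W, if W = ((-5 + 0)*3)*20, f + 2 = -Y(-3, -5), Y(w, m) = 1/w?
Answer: -272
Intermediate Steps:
f = -5/3 (f = -2 - 1/(-3) = -2 - 1*(-⅓) = -2 + ⅓ = -5/3 ≈ -1.6667)
W = -300 (W = -5*3*20 = -15*20 = -300)
A(n, x) = -4*x
A(f, -7) + W = -4*(-7) - 300 = 28 - 300 = -272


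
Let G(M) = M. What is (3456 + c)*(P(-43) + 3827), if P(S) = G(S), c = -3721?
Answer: -1002760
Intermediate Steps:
P(S) = S
(3456 + c)*(P(-43) + 3827) = (3456 - 3721)*(-43 + 3827) = -265*3784 = -1002760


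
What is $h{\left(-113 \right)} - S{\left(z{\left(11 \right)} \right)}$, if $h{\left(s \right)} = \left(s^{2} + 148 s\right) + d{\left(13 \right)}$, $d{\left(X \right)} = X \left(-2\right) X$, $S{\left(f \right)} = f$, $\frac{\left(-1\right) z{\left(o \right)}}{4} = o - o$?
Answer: $-4293$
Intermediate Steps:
$z{\left(o \right)} = 0$ ($z{\left(o \right)} = - 4 \left(o - o\right) = \left(-4\right) 0 = 0$)
$d{\left(X \right)} = - 2 X^{2}$ ($d{\left(X \right)} = - 2 X X = - 2 X^{2}$)
$h{\left(s \right)} = -338 + s^{2} + 148 s$ ($h{\left(s \right)} = \left(s^{2} + 148 s\right) - 2 \cdot 13^{2} = \left(s^{2} + 148 s\right) - 338 = -338 + s^{2} + 148 s$)
$h{\left(-113 \right)} - S{\left(z{\left(11 \right)} \right)} = \left(-338 + \left(-113\right)^{2} + 148 \left(-113\right)\right) - 0 = \left(-338 + 12769 - 16724\right) + 0 = -4293 + 0 = -4293$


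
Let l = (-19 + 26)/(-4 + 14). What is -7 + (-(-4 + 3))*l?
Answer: -63/10 ≈ -6.3000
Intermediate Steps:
l = 7/10 ≈ 0.70000
-7 + (-(-4 + 3))*l = -7 - (-4 + 3)*(7/10) = -7 - 1*(-1)*(7/10) = -7 + 1*(7/10) = -7 + 7/10 = -63/10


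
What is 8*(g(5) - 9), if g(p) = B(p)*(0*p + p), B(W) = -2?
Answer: -152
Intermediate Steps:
g(p) = -2*p (g(p) = -2*(0*p + p) = -2*(0 + p) = -2*p)
8*(g(5) - 9) = 8*(-2*5 - 9) = 8*(-10 - 9) = 8*(-19) = -152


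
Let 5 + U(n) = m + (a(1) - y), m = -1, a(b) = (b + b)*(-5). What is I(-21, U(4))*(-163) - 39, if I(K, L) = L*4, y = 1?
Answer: 11045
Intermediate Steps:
a(b) = -10*b (a(b) = (2*b)*(-5) = -10*b)
U(n) = -17 (U(n) = -5 + (-1 + (-10*1 - 1*1)) = -5 + (-1 + (-10 - 1)) = -5 + (-1 - 11) = -5 - 12 = -17)
I(K, L) = 4*L
I(-21, U(4))*(-163) - 39 = (4*(-17))*(-163) - 39 = -68*(-163) - 39 = 11084 - 39 = 11045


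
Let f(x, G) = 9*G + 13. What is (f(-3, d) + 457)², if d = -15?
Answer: 112225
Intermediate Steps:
f(x, G) = 13 + 9*G
(f(-3, d) + 457)² = ((13 + 9*(-15)) + 457)² = ((13 - 135) + 457)² = (-122 + 457)² = 335² = 112225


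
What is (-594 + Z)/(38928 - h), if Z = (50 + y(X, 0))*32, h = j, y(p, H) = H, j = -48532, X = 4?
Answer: 503/43730 ≈ 0.011502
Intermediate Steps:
h = -48532
Z = 1600 (Z = (50 + 0)*32 = 50*32 = 1600)
(-594 + Z)/(38928 - h) = (-594 + 1600)/(38928 - 1*(-48532)) = 1006/(38928 + 48532) = 1006/87460 = 1006*(1/87460) = 503/43730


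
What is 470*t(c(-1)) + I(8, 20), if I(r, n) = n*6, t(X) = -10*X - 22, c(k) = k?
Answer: -5520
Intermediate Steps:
t(X) = -22 - 10*X
I(r, n) = 6*n
470*t(c(-1)) + I(8, 20) = 470*(-22 - 10*(-1)) + 6*20 = 470*(-22 + 10) + 120 = 470*(-12) + 120 = -5640 + 120 = -5520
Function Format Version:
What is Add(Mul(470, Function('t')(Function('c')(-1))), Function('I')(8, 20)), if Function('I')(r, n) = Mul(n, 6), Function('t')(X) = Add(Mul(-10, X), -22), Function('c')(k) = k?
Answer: -5520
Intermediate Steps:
Function('t')(X) = Add(-22, Mul(-10, X))
Function('I')(r, n) = Mul(6, n)
Add(Mul(470, Function('t')(Function('c')(-1))), Function('I')(8, 20)) = Add(Mul(470, Add(-22, Mul(-10, -1))), Mul(6, 20)) = Add(Mul(470, Add(-22, 10)), 120) = Add(Mul(470, -12), 120) = Add(-5640, 120) = -5520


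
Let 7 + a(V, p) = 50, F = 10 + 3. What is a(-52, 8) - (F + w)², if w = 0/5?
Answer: -126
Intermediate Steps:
F = 13
a(V, p) = 43 (a(V, p) = -7 + 50 = 43)
w = 0 (w = 0*(⅕) = 0)
a(-52, 8) - (F + w)² = 43 - (13 + 0)² = 43 - 1*13² = 43 - 1*169 = 43 - 169 = -126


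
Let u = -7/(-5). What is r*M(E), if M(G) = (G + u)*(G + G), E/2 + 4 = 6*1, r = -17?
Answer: -3672/5 ≈ -734.40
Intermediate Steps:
E = 4 (E = -8 + 2*(6*1) = -8 + 2*6 = -8 + 12 = 4)
u = 7/5 (u = -7*(-1/5) = 7/5 ≈ 1.4000)
M(G) = 2*G*(7/5 + G) (M(G) = (G + 7/5)*(G + G) = (7/5 + G)*(2*G) = 2*G*(7/5 + G))
r*M(E) = -34*4*(7 + 5*4)/5 = -34*4*(7 + 20)/5 = -34*4*27/5 = -17*216/5 = -3672/5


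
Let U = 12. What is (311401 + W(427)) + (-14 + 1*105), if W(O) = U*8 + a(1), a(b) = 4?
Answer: 311592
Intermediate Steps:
W(O) = 100 (W(O) = 12*8 + 4 = 96 + 4 = 100)
(311401 + W(427)) + (-14 + 1*105) = (311401 + 100) + (-14 + 1*105) = 311501 + (-14 + 105) = 311501 + 91 = 311592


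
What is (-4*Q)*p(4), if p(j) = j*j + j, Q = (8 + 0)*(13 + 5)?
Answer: -11520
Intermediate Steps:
Q = 144 (Q = 8*18 = 144)
p(j) = j + j**2 (p(j) = j**2 + j = j + j**2)
(-4*Q)*p(4) = (-4*144)*(4*(1 + 4)) = -2304*5 = -576*20 = -11520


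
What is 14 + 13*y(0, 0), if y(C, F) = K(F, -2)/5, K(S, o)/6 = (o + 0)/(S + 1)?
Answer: -86/5 ≈ -17.200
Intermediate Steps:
K(S, o) = 6*o/(1 + S) (K(S, o) = 6*((o + 0)/(S + 1)) = 6*(o/(1 + S)) = 6*o/(1 + S))
y(C, F) = -12/(5*(1 + F)) (y(C, F) = (6*(-2)/(1 + F))/5 = -12/(1 + F)*(⅕) = -12/(5*(1 + F)))
14 + 13*y(0, 0) = 14 + 13*(-12/(5 + 5*0)) = 14 + 13*(-12/(5 + 0)) = 14 + 13*(-12/5) = 14 - 156/5 = -86/5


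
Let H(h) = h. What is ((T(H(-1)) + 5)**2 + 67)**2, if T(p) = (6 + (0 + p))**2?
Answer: 935089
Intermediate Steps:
T(p) = (6 + p)**2
((T(H(-1)) + 5)**2 + 67)**2 = (((6 - 1)**2 + 5)**2 + 67)**2 = ((5**2 + 5)**2 + 67)**2 = ((25 + 5)**2 + 67)**2 = (30**2 + 67)**2 = (900 + 67)**2 = 967**2 = 935089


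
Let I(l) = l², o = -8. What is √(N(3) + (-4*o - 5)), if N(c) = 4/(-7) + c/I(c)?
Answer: √11802/21 ≈ 5.1732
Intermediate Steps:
N(c) = -4/7 + 1/c (N(c) = 4/(-7) + c/(c²) = 4*(-⅐) + c/c² = -4/7 + 1/c)
√(N(3) + (-4*o - 5)) = √((-4/7 + 1/3) + (-4*(-8) - 5)) = √((-4/7 + ⅓) + (32 - 5)) = √(-5/21 + 27) = √(562/21) = √11802/21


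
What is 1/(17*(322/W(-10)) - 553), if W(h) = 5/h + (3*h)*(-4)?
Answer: -239/121219 ≈ -0.0019716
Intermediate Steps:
W(h) = -12*h + 5/h (W(h) = 5/h - 12*h = -12*h + 5/h)
1/(17*(322/W(-10)) - 553) = 1/(17*(322/(-12*(-10) + 5/(-10))) - 553) = 1/(17*(322/(120 + 5*(-1/10))) - 553) = 1/(17*(322/(120 - 1/2)) - 553) = 1/(17*(322/(239/2)) - 553) = 1/(17*(322*(2/239)) - 553) = 1/(17*(644/239) - 553) = 1/(10948/239 - 553) = 1/(-121219/239) = -239/121219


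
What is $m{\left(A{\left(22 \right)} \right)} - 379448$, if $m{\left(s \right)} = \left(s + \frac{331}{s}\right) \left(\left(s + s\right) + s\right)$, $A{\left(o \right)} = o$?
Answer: $-377003$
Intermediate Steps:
$m{\left(s \right)} = 3 s \left(s + \frac{331}{s}\right)$ ($m{\left(s \right)} = \left(s + \frac{331}{s}\right) \left(2 s + s\right) = \left(s + \frac{331}{s}\right) 3 s = 3 s \left(s + \frac{331}{s}\right)$)
$m{\left(A{\left(22 \right)} \right)} - 379448 = \left(993 + 3 \cdot 22^{2}\right) - 379448 = \left(993 + 3 \cdot 484\right) - 379448 = \left(993 + 1452\right) - 379448 = 2445 - 379448 = -377003$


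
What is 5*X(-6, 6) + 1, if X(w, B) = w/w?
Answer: 6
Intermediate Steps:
X(w, B) = 1
5*X(-6, 6) + 1 = 5*1 + 1 = 5 + 1 = 6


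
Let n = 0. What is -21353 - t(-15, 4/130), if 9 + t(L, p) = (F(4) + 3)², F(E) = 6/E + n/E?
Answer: -85457/4 ≈ -21364.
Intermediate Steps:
F(E) = 6/E (F(E) = 6/E + 0/E = 6/E + 0 = 6/E)
t(L, p) = 45/4 (t(L, p) = -9 + (6/4 + 3)² = -9 + (6*(¼) + 3)² = -9 + (3/2 + 3)² = -9 + (9/2)² = -9 + 81/4 = 45/4)
-21353 - t(-15, 4/130) = -21353 - 1*45/4 = -21353 - 45/4 = -85457/4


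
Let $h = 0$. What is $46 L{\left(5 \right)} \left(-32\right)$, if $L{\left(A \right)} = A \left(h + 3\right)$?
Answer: $-22080$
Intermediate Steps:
$L{\left(A \right)} = 3 A$ ($L{\left(A \right)} = A \left(0 + 3\right) = A 3 = 3 A$)
$46 L{\left(5 \right)} \left(-32\right) = 46 \cdot 3 \cdot 5 \left(-32\right) = 46 \cdot 15 \left(-32\right) = 690 \left(-32\right) = -22080$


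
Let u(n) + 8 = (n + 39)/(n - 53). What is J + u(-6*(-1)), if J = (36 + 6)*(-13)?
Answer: -26083/47 ≈ -554.96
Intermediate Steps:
J = -546 (J = 42*(-13) = -546)
u(n) = -8 + (39 + n)/(-53 + n) (u(n) = -8 + (n + 39)/(n - 53) = -8 + (39 + n)/(-53 + n))
J + u(-6*(-1)) = -546 + (463 - (-42)*(-1))/(-53 - 6*(-1)) = -546 + (463 - 7*6)/(-53 + 6) = -546 + (463 - 42)/(-47) = -546 - 1/47*421 = -546 - 421/47 = -26083/47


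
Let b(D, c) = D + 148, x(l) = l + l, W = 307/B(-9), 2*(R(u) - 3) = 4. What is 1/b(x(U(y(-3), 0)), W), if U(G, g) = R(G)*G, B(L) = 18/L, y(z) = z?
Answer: 1/118 ≈ 0.0084746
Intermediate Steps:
R(u) = 5 (R(u) = 3 + (½)*4 = 3 + 2 = 5)
U(G, g) = 5*G
W = -307/2 (W = 307/((18/(-9))) = 307/((18*(-⅑))) = 307/(-2) = 307*(-½) = -307/2 ≈ -153.50)
x(l) = 2*l
b(D, c) = 148 + D
1/b(x(U(y(-3), 0)), W) = 1/(148 + 2*(5*(-3))) = 1/(148 + 2*(-15)) = 1/(148 - 30) = 1/118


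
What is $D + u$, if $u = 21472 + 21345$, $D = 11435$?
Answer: $54252$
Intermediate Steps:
$u = 42817$
$D + u = 11435 + 42817 = 54252$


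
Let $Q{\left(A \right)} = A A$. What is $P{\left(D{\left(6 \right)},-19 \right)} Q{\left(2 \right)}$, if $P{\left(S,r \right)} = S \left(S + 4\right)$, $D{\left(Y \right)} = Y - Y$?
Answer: $0$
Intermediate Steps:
$D{\left(Y \right)} = 0$
$Q{\left(A \right)} = A^{2}$
$P{\left(S,r \right)} = S \left(4 + S\right)$
$P{\left(D{\left(6 \right)},-19 \right)} Q{\left(2 \right)} = 0 \left(4 + 0\right) 2^{2} = 0 \cdot 4 \cdot 4 = 0 \cdot 4 = 0$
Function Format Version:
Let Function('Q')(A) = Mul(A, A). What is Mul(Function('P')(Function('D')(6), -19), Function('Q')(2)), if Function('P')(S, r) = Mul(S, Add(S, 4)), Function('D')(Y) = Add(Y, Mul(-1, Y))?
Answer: 0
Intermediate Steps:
Function('D')(Y) = 0
Function('Q')(A) = Pow(A, 2)
Function('P')(S, r) = Mul(S, Add(4, S))
Mul(Function('P')(Function('D')(6), -19), Function('Q')(2)) = Mul(Mul(0, Add(4, 0)), Pow(2, 2)) = Mul(Mul(0, 4), 4) = Mul(0, 4) = 0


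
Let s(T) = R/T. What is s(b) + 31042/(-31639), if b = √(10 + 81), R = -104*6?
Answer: -31042/31639 - 48*√91/7 ≈ -66.394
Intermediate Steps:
R = -624 (R = -26*24 = -624)
b = √91 ≈ 9.5394
s(T) = -624/T
s(b) + 31042/(-31639) = -624*√91/91 + 31042/(-31639) = -48*√91/7 + 31042*(-1/31639) = -48*√91/7 - 31042/31639 = -31042/31639 - 48*√91/7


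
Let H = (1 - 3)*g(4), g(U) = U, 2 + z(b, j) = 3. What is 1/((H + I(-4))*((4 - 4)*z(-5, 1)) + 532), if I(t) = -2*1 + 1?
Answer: 1/532 ≈ 0.0018797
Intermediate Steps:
I(t) = -1 (I(t) = -2 + 1 = -1)
z(b, j) = 1 (z(b, j) = -2 + 3 = 1)
H = -8 (H = (1 - 3)*4 = -2*4 = -8)
1/((H + I(-4))*((4 - 4)*z(-5, 1)) + 532) = 1/((-8 - 1)*((4 - 4)*1) + 532) = 1/(-0 + 532) = 1/(-9*0 + 532) = 1/(0 + 532) = 1/532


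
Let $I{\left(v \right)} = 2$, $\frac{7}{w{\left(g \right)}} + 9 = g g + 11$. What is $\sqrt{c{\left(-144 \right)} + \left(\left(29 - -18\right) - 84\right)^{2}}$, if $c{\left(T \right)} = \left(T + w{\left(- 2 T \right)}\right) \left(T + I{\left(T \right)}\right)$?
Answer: $\frac{2 \sqrt{9381357911378}}{41473} \approx 147.71$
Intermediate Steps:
$w{\left(g \right)} = \frac{7}{2 + g^{2}}$ ($w{\left(g \right)} = \frac{7}{-9 + \left(g g + 11\right)} = \frac{7}{-9 + \left(g^{2} + 11\right)} = \frac{7}{-9 + \left(11 + g^{2}\right)} = \frac{7}{2 + g^{2}}$)
$c{\left(T \right)} = \left(2 + T\right) \left(T + \frac{7}{2 + 4 T^{2}}\right)$ ($c{\left(T \right)} = \left(T + \frac{7}{2 + \left(- 2 T\right)^{2}}\right) \left(T + 2\right) = \left(T + \frac{7}{2 + 4 T^{2}}\right) \left(2 + T\right) = \left(2 + T\right) \left(T + \frac{7}{2 + 4 T^{2}}\right)$)
$\sqrt{c{\left(-144 \right)} + \left(\left(29 - -18\right) - 84\right)^{2}} = \sqrt{\frac{14 + 7 \left(-144\right) + 2 \left(-144\right) \left(1 + 2 \left(-144\right)^{2}\right) \left(2 - 144\right)}{2 \left(1 + 2 \left(-144\right)^{2}\right)} + \left(\left(29 - -18\right) - 84\right)^{2}} = \sqrt{\frac{14 - 1008 + 2 \left(-144\right) \left(1 + 2 \cdot 20736\right) \left(-142\right)}{2 \left(1 + 2 \cdot 20736\right)} + \left(\left(29 + 18\right) - 84\right)^{2}} = \sqrt{\frac{14 - 1008 + 2 \left(-144\right) \left(1 + 41472\right) \left(-142\right)}{2 \left(1 + 41472\right)} + \left(47 - 84\right)^{2}} = \sqrt{\frac{14 - 1008 + 2 \left(-144\right) 41473 \left(-142\right)}{2 \cdot 41473} + \left(-37\right)^{2}} = \sqrt{\frac{1}{2} \cdot \frac{1}{41473} \left(14 - 1008 + 1696079808\right) + 1369} = \sqrt{\frac{1}{2} \cdot \frac{1}{41473} \cdot 1696078814 + 1369} = \sqrt{\frac{848039407}{41473} + 1369} = \sqrt{\frac{904815944}{41473}} = \frac{2 \sqrt{9381357911378}}{41473}$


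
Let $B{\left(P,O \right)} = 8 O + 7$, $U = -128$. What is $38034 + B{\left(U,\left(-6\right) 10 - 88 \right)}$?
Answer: $36857$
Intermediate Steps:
$B{\left(P,O \right)} = 7 + 8 O$
$38034 + B{\left(U,\left(-6\right) 10 - 88 \right)} = 38034 + \left(7 + 8 \left(\left(-6\right) 10 - 88\right)\right) = 38034 + \left(7 + 8 \left(-60 - 88\right)\right) = 38034 + \left(7 + 8 \left(-148\right)\right) = 38034 + \left(7 - 1184\right) = 38034 - 1177 = 36857$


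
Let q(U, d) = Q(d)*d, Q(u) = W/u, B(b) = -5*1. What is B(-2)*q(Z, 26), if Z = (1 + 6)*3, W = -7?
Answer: 35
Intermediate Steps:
B(b) = -5
Q(u) = -7/u
Z = 21 (Z = 7*3 = 21)
q(U, d) = -7 (q(U, d) = (-7/d)*d = -7)
B(-2)*q(Z, 26) = -5*(-7) = 35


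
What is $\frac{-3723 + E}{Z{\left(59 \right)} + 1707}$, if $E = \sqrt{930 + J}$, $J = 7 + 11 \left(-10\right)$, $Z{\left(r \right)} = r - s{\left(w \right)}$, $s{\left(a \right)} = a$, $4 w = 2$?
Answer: $- \frac{2482}{1177} + \frac{2 \sqrt{827}}{3531} \approx -2.0925$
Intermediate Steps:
$w = \frac{1}{2}$ ($w = \frac{1}{4} \cdot 2 = \frac{1}{2} \approx 0.5$)
$Z{\left(r \right)} = - \frac{1}{2} + r$ ($Z{\left(r \right)} = r - \frac{1}{2} = - \frac{1}{2} + r$)
$J = -103$ ($J = 7 - 110 = -103$)
$E = \sqrt{827}$ ($E = \sqrt{930 - 103} = \sqrt{827} \approx 28.758$)
$\frac{-3723 + E}{Z{\left(59 \right)} + 1707} = \frac{-3723 + \sqrt{827}}{\left(- \frac{1}{2} + 59\right) + 1707} = \frac{-3723 + \sqrt{827}}{\frac{117}{2} + 1707} = \frac{-3723 + \sqrt{827}}{\frac{3531}{2}} = \left(-3723 + \sqrt{827}\right) \frac{2}{3531} = - \frac{2482}{1177} + \frac{2 \sqrt{827}}{3531}$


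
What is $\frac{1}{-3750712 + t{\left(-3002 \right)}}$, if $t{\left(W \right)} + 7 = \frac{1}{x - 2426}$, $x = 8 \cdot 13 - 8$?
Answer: $- \frac{2330}{8739175271} \approx -2.6662 \cdot 10^{-7}$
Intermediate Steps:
$x = 96$ ($x = 104 - 8 = 96$)
$t{\left(W \right)} = - \frac{16311}{2330}$ ($t{\left(W \right)} = -7 + \frac{1}{96 - 2426} = -7 + \frac{1}{-2330} = -7 - \frac{1}{2330} = - \frac{16311}{2330}$)
$\frac{1}{-3750712 + t{\left(-3002 \right)}} = \frac{1}{-3750712 - \frac{16311}{2330}} = \frac{1}{- \frac{8739175271}{2330}} = - \frac{2330}{8739175271}$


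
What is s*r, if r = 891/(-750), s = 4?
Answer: -594/125 ≈ -4.7520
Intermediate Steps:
r = -297/250 (r = 891*(-1/750) = -297/250 ≈ -1.1880)
s*r = 4*(-297/250) = -594/125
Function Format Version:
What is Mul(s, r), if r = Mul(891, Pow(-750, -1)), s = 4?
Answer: Rational(-594, 125) ≈ -4.7520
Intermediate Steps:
r = Rational(-297, 250) (r = Mul(891, Rational(-1, 750)) = Rational(-297, 250) ≈ -1.1880)
Mul(s, r) = Mul(4, Rational(-297, 250)) = Rational(-594, 125)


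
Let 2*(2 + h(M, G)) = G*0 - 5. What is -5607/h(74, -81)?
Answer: 1246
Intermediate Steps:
h(M, G) = -9/2 (h(M, G) = -2 + (G*0 - 5)/2 = -2 + (0 - 5)/2 = -2 + (½)*(-5) = -2 - 5/2 = -9/2)
-5607/h(74, -81) = -5607/(-9/2) = -5607*(-2/9) = 1246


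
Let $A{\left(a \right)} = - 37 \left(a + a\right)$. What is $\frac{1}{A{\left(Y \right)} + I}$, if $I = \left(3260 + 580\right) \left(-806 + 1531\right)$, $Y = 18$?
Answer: $\frac{1}{2782668} \approx 3.5937 \cdot 10^{-7}$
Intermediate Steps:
$A{\left(a \right)} = - 74 a$ ($A{\left(a \right)} = - 37 \cdot 2 a = - 74 a$)
$I = 2784000$ ($I = 3840 \cdot 725 = 2784000$)
$\frac{1}{A{\left(Y \right)} + I} = \frac{1}{\left(-74\right) 18 + 2784000} = \frac{1}{-1332 + 2784000} = \frac{1}{2782668}$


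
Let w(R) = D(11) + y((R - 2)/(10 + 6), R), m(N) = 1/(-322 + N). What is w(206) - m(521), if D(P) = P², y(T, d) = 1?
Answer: 24277/199 ≈ 121.99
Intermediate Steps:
w(R) = 122 (w(R) = 11² + 1 = 121 + 1 = 122)
w(206) - m(521) = 122 - 1/(-322 + 521) = 122 - 1/199 = 24277/199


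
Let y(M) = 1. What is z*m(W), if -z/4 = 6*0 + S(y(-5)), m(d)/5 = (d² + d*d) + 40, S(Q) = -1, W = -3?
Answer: 1160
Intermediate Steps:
m(d) = 200 + 10*d² (m(d) = 5*((d² + d*d) + 40) = 5*((d² + d²) + 40) = 5*(2*d² + 40) = 5*(40 + 2*d²) = 200 + 10*d²)
z = 4 (z = -4*(6*0 - 1) = -4*(0 - 1) = -4*(-1) = 4)
z*m(W) = 4*(200 + 10*(-3)²) = 4*(200 + 10*9) = 4*(200 + 90) = 4*290 = 1160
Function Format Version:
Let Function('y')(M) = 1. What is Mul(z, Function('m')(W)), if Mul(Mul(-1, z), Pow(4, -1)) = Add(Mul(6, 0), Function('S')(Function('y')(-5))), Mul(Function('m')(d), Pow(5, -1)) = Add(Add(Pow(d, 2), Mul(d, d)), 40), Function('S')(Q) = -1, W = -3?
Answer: 1160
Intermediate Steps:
Function('m')(d) = Add(200, Mul(10, Pow(d, 2))) (Function('m')(d) = Mul(5, Add(Add(Pow(d, 2), Mul(d, d)), 40)) = Mul(5, Add(Add(Pow(d, 2), Pow(d, 2)), 40)) = Mul(5, Add(Mul(2, Pow(d, 2)), 40)) = Mul(5, Add(40, Mul(2, Pow(d, 2)))) = Add(200, Mul(10, Pow(d, 2))))
z = 4 (z = Mul(-4, Add(Mul(6, 0), -1)) = Mul(-4, Add(0, -1)) = Mul(-4, -1) = 4)
Mul(z, Function('m')(W)) = Mul(4, Add(200, Mul(10, Pow(-3, 2)))) = Mul(4, Add(200, Mul(10, 9))) = Mul(4, Add(200, 90)) = Mul(4, 290) = 1160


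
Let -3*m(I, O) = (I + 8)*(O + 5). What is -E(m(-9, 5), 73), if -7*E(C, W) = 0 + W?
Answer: 73/7 ≈ 10.429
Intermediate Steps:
m(I, O) = -(5 + O)*(8 + I)/3 (m(I, O) = -(I + 8)*(O + 5)/3 = -(8 + I)*(5 + O)/3 = -(5 + O)*(8 + I)/3)
E(C, W) = -W/7 (E(C, W) = -(0 + W)/7 = -W/7)
-E(m(-9, 5), 73) = -(-1)*73/7 = -1*(-73/7) = 73/7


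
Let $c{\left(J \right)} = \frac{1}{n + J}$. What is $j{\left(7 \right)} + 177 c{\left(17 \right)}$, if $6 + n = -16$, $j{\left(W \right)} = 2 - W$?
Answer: $- \frac{202}{5} \approx -40.4$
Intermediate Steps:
$n = -22$ ($n = -6 - 16 = -22$)
$c{\left(J \right)} = \frac{1}{-22 + J}$
$j{\left(7 \right)} + 177 c{\left(17 \right)} = \left(2 - 7\right) + \frac{177}{-22 + 17} = \left(2 - 7\right) + \frac{177}{-5} = -5 + 177 \left(- \frac{1}{5}\right) = -5 - \frac{177}{5} = - \frac{202}{5}$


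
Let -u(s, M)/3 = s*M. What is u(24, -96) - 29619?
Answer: -22707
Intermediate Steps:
u(s, M) = -3*M*s (u(s, M) = -3*s*M = -3*M*s)
u(24, -96) - 29619 = -3*(-96)*24 - 29619 = 6912 - 29619 = -22707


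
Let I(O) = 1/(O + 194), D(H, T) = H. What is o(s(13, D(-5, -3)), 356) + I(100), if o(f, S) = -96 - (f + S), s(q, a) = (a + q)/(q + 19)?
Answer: -265921/588 ≈ -452.25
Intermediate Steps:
I(O) = 1/(194 + O)
s(q, a) = (a + q)/(19 + q)
o(f, S) = -96 - S - f (o(f, S) = -96 - (S + f) = -96 + (-S - f) = -96 - S - f)
o(s(13, D(-5, -3)), 356) + I(100) = (-96 - 1*356 - (-5 + 13)/(19 + 13)) + 1/(194 + 100) = (-96 - 356 - 8/32) + 1/294 = (-96 - 356 - 1*¼) + 1/294 = (-96 - 356 - ¼) + 1/294 = -1809/4 + 1/294 = -265921/588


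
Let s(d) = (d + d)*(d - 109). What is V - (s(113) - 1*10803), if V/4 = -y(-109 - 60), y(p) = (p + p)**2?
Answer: -447077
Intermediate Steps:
s(d) = 2*d*(-109 + d) (s(d) = (2*d)*(-109 + d) = 2*d*(-109 + d))
y(p) = 4*p**2 (y(p) = (2*p)**2 = 4*p**2)
V = -456976 (V = 4*(-4*(-109 - 60)**2) = 4*(-4*(-169)**2) = 4*(-4*28561) = 4*(-1*114244) = 4*(-114244) = -456976)
V - (s(113) - 1*10803) = -456976 - (2*113*(-109 + 113) - 1*10803) = -456976 - (2*113*4 - 10803) = -456976 - (904 - 10803) = -456976 - 1*(-9899) = -456976 + 9899 = -447077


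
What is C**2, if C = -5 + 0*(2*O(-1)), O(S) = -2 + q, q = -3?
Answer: 25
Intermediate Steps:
O(S) = -5 (O(S) = -2 - 3 = -5)
C = -5 (C = -5 + 0*(2*(-5)) = -5 + 0*(-10) = -5 + 0 = -5)
C**2 = (-5)**2 = 25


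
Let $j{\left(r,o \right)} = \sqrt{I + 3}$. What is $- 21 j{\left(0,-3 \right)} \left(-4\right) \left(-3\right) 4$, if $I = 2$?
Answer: $- 1008 \sqrt{5} \approx -2254.0$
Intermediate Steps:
$j{\left(r,o \right)} = \sqrt{5}$ ($j{\left(r,o \right)} = \sqrt{2 + 3} = \sqrt{5}$)
$- 21 j{\left(0,-3 \right)} \left(-4\right) \left(-3\right) 4 = - 21 \sqrt{5} \left(-4\right) \left(-3\right) 4 = - 21 \sqrt{5} \cdot 12 \cdot 4 = - 21 \sqrt{5} \cdot 48 = - 1008 \sqrt{5}$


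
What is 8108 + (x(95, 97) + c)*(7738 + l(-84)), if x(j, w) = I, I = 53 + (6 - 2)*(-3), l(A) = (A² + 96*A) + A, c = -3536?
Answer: -23219662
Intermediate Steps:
l(A) = A² + 97*A
I = 41 (I = 53 + 4*(-3) = 53 - 12 = 41)
x(j, w) = 41
8108 + (x(95, 97) + c)*(7738 + l(-84)) = 8108 + (41 - 3536)*(7738 - 84*(97 - 84)) = 8108 - 3495*(7738 - 84*13) = 8108 - 3495*(7738 - 1092) = 8108 - 3495*6646 = 8108 - 23227770 = -23219662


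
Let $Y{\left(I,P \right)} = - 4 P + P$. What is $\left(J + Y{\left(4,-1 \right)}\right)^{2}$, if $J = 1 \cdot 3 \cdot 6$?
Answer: $441$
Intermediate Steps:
$Y{\left(I,P \right)} = - 3 P$
$J = 18$ ($J = 3 \cdot 6 = 18$)
$\left(J + Y{\left(4,-1 \right)}\right)^{2} = \left(18 - -3\right)^{2} = \left(18 + 3\right)^{2} = 21^{2} = 441$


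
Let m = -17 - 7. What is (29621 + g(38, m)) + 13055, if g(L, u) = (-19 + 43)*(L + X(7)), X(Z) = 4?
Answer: 43684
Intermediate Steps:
m = -24
g(L, u) = 96 + 24*L (g(L, u) = (-19 + 43)*(L + 4) = 24*(4 + L) = 96 + 24*L)
(29621 + g(38, m)) + 13055 = (29621 + (96 + 24*38)) + 13055 = (29621 + (96 + 912)) + 13055 = (29621 + 1008) + 13055 = 30629 + 13055 = 43684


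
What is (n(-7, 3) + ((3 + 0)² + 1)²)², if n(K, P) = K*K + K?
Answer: 20164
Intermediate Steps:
n(K, P) = K + K² (n(K, P) = K² + K = K + K²)
(n(-7, 3) + ((3 + 0)² + 1)²)² = (-7*(1 - 7) + ((3 + 0)² + 1)²)² = (-7*(-6) + (3² + 1)²)² = (42 + (9 + 1)²)² = (42 + 10²)² = (42 + 100)² = 142² = 20164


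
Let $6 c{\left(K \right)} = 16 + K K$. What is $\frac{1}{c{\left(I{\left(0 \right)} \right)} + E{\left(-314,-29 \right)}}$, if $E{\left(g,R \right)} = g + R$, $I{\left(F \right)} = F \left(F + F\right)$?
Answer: $- \frac{3}{1021} \approx -0.0029383$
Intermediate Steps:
$I{\left(F \right)} = 2 F^{2}$ ($I{\left(F \right)} = F 2 F = 2 F^{2}$)
$c{\left(K \right)} = \frac{8}{3} + \frac{K^{2}}{6}$ ($c{\left(K \right)} = \frac{16 + K K}{6} = \frac{16 + K^{2}}{6} = \frac{8}{3} + \frac{K^{2}}{6}$)
$E{\left(g,R \right)} = R + g$
$\frac{1}{c{\left(I{\left(0 \right)} \right)} + E{\left(-314,-29 \right)}} = \frac{1}{\left(\frac{8}{3} + \frac{\left(2 \cdot 0^{2}\right)^{2}}{6}\right) - 343} = \frac{1}{\left(\frac{8}{3} + \frac{\left(2 \cdot 0\right)^{2}}{6}\right) - 343} = \frac{1}{\left(\frac{8}{3} + \frac{0^{2}}{6}\right) - 343} = \frac{1}{\left(\frac{8}{3} + \frac{1}{6} \cdot 0\right) - 343} = \frac{1}{\left(\frac{8}{3} + 0\right) - 343} = \frac{1}{\frac{8}{3} - 343} = \frac{1}{- \frac{1021}{3}} = - \frac{3}{1021}$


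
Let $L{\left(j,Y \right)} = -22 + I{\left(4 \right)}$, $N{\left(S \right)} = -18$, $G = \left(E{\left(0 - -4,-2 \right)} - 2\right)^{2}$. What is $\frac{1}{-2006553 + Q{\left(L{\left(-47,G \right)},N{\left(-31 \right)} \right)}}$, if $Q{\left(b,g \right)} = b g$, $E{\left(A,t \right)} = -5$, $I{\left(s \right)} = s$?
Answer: $- \frac{1}{2006229} \approx -4.9845 \cdot 10^{-7}$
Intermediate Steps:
$G = 49$ ($G = \left(-5 - 2\right)^{2} = \left(-7\right)^{2} = 49$)
$L{\left(j,Y \right)} = -18$ ($L{\left(j,Y \right)} = -22 + 4 = -18$)
$\frac{1}{-2006553 + Q{\left(L{\left(-47,G \right)},N{\left(-31 \right)} \right)}} = \frac{1}{-2006553 - -324} = \frac{1}{-2006553 + 324} = \frac{1}{-2006229} = - \frac{1}{2006229}$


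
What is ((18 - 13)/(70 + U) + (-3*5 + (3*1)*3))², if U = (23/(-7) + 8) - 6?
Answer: 8128201/231361 ≈ 35.132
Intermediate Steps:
U = -9/7 (U = (23*(-⅐) + 8) - 6 = (-23/7 + 8) - 6 = 33/7 - 6 = -9/7 ≈ -1.2857)
((18 - 13)/(70 + U) + (-3*5 + (3*1)*3))² = ((18 - 13)/(70 - 9/7) + (-3*5 + (3*1)*3))² = (5/(481/7) + (-15 + 3*3))² = (5*(7/481) + (-15 + 9))² = (35/481 - 6)² = (-2851/481)² = 8128201/231361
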